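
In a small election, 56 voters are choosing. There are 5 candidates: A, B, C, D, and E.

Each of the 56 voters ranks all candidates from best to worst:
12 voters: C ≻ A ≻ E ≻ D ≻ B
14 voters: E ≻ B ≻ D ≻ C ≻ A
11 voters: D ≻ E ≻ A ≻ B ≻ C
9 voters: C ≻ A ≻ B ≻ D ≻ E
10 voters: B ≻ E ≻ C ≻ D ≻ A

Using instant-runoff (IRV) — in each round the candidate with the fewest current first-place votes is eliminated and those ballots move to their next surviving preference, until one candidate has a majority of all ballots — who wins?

Round 1: A 0, B 10, C 21, D 11, E 14. A eliminated.
Round 2: B 10, C 21, D 11, E 14. B eliminated.
Round 3: C 21, D 11, E 24. D eliminated.
Round 4: C 21, E 35. E has a majority (≥29).

E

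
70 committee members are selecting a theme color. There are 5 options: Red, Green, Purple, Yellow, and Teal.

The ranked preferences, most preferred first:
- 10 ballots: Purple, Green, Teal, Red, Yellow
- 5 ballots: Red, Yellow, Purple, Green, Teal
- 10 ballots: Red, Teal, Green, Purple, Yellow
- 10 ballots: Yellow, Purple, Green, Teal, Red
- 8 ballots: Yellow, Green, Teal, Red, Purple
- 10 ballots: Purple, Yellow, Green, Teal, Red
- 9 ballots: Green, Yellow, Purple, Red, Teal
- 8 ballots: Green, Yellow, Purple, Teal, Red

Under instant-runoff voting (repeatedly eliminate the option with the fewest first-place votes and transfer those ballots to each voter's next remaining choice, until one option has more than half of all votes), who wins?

Round 1: Red 15, Green 17, Purple 20, Yellow 18, Teal 0. Teal eliminated.
Round 2: Red 15, Green 17, Purple 20, Yellow 18. Red eliminated.
Round 3: Green 27, Purple 20, Yellow 23. Purple eliminated.
Round 4: Green 37, Yellow 33. Green has a majority (≥36).

Green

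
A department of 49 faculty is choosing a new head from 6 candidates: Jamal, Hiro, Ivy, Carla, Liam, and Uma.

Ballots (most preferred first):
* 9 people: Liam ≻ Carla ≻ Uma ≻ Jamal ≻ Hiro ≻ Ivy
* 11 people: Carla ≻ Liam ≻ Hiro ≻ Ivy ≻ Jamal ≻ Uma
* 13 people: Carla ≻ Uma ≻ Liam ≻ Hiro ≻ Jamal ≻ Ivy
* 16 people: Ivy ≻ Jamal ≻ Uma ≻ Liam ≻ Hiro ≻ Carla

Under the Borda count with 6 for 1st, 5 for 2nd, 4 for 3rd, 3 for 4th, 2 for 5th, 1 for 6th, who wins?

Liam

Jamal: 9×3 + 11×2 + 13×2 + 16×5 = 155
Hiro: 9×2 + 11×4 + 13×3 + 16×2 = 133
Ivy: 9×1 + 11×3 + 13×1 + 16×6 = 151
Carla: 9×5 + 11×6 + 13×6 + 16×1 = 205
Liam: 9×6 + 11×5 + 13×4 + 16×3 = 209
Uma: 9×4 + 11×1 + 13×5 + 16×4 = 176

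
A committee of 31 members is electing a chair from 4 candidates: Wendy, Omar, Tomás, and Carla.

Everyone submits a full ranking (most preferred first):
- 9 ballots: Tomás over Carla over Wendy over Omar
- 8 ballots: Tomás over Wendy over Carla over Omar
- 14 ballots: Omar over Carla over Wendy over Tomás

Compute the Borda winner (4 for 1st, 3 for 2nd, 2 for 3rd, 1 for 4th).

Carla

Wendy: 9×2 + 8×3 + 14×2 = 70
Omar: 9×1 + 8×1 + 14×4 = 73
Tomás: 9×4 + 8×4 + 14×1 = 82
Carla: 9×3 + 8×2 + 14×3 = 85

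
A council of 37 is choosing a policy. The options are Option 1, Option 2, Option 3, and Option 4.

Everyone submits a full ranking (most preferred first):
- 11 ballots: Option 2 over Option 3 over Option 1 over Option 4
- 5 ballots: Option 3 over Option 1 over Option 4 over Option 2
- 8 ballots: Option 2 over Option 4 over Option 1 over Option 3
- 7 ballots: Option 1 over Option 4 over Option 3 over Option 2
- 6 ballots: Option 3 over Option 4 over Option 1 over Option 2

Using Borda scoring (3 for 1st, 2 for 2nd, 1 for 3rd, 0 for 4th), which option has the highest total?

Option 3

Option 1: 11×1 + 5×2 + 8×1 + 7×3 + 6×1 = 56
Option 2: 11×3 + 5×0 + 8×3 + 7×0 + 6×0 = 57
Option 3: 11×2 + 5×3 + 8×0 + 7×1 + 6×3 = 62
Option 4: 11×0 + 5×1 + 8×2 + 7×2 + 6×2 = 47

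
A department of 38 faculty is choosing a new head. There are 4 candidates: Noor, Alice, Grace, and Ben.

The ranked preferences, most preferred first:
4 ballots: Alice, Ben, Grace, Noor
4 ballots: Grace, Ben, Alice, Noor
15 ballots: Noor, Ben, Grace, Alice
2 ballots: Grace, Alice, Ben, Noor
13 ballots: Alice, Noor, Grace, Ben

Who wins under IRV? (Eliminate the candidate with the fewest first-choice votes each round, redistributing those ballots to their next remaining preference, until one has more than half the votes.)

Round 1: Noor 15, Alice 17, Grace 6, Ben 0. Ben eliminated.
Round 2: Noor 15, Alice 17, Grace 6. Grace eliminated.
Round 3: Noor 15, Alice 23. Alice has a majority (≥20).

Alice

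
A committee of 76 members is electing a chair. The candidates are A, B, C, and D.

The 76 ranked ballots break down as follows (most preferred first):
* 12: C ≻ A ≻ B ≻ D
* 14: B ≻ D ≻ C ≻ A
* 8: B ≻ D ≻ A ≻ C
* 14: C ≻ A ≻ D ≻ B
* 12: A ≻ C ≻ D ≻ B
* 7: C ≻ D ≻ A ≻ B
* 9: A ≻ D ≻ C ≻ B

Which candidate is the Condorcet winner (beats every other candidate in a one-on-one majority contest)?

C

C vs A: 47–29
C vs B: 54–22
C vs D: 45–31
C beats every other candidate.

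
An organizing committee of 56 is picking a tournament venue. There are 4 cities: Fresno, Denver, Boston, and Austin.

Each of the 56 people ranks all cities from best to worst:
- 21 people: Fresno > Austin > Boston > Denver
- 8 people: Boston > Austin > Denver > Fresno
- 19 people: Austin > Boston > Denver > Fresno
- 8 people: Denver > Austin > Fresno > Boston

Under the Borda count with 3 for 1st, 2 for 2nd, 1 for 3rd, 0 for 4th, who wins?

Austin

Fresno: 21×3 + 8×0 + 19×0 + 8×1 = 71
Denver: 21×0 + 8×1 + 19×1 + 8×3 = 51
Boston: 21×1 + 8×3 + 19×2 + 8×0 = 83
Austin: 21×2 + 8×2 + 19×3 + 8×2 = 131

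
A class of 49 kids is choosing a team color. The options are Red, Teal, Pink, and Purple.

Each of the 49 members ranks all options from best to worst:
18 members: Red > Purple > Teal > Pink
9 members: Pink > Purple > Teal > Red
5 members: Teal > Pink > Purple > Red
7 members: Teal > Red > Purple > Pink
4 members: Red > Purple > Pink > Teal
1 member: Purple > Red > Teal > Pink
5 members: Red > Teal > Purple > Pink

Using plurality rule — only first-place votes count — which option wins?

Red

First-place votes: Red 27, Teal 12, Pink 9, Purple 1.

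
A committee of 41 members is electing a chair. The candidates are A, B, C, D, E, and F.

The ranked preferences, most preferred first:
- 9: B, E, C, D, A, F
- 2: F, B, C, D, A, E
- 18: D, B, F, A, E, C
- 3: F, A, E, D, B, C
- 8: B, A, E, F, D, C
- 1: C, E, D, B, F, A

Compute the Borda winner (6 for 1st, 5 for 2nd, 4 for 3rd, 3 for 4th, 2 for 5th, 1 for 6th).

B

A: 9×2 + 2×2 + 18×3 + 3×5 + 8×5 + 1×1 = 132
B: 9×6 + 2×5 + 18×5 + 3×2 + 8×6 + 1×3 = 211
C: 9×4 + 2×4 + 18×1 + 3×1 + 8×1 + 1×6 = 79
D: 9×3 + 2×3 + 18×6 + 3×3 + 8×2 + 1×4 = 170
E: 9×5 + 2×1 + 18×2 + 3×4 + 8×4 + 1×5 = 132
F: 9×1 + 2×6 + 18×4 + 3×6 + 8×3 + 1×2 = 137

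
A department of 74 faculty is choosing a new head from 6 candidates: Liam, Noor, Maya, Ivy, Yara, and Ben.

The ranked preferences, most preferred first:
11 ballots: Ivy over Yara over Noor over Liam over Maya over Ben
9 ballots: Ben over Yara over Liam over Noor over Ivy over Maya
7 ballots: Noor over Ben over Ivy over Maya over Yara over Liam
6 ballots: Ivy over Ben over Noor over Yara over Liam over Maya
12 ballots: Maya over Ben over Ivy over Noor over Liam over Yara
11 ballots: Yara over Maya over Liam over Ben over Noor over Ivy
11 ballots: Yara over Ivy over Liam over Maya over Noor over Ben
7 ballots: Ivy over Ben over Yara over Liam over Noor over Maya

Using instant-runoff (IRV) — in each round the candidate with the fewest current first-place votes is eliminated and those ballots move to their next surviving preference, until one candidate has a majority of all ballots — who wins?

Ben

Round 1: Liam 0, Noor 7, Maya 12, Ivy 24, Yara 22, Ben 9. Liam eliminated.
Round 2: Noor 7, Maya 12, Ivy 24, Yara 22, Ben 9. Noor eliminated.
Round 3: Maya 12, Ivy 24, Yara 22, Ben 16. Maya eliminated.
Round 4: Ivy 24, Yara 22, Ben 28. Yara eliminated.
Round 5: Ivy 35, Ben 39. Ben has a majority (≥38).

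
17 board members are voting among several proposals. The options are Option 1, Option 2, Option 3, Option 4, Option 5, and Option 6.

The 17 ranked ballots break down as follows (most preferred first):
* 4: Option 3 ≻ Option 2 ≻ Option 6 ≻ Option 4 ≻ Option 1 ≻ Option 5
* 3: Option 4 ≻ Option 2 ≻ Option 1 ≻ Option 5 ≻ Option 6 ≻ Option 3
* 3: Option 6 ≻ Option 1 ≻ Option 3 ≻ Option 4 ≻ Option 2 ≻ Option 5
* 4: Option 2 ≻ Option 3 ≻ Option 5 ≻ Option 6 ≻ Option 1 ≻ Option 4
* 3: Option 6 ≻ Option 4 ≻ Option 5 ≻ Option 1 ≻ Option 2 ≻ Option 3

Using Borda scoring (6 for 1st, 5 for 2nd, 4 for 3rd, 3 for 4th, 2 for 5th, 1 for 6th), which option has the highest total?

Option 2

Option 1: 4×2 + 3×4 + 3×5 + 4×2 + 3×3 = 52
Option 2: 4×5 + 3×5 + 3×2 + 4×6 + 3×2 = 71
Option 3: 4×6 + 3×1 + 3×4 + 4×5 + 3×1 = 62
Option 4: 4×3 + 3×6 + 3×3 + 4×1 + 3×5 = 58
Option 5: 4×1 + 3×3 + 3×1 + 4×4 + 3×4 = 44
Option 6: 4×4 + 3×2 + 3×6 + 4×3 + 3×6 = 70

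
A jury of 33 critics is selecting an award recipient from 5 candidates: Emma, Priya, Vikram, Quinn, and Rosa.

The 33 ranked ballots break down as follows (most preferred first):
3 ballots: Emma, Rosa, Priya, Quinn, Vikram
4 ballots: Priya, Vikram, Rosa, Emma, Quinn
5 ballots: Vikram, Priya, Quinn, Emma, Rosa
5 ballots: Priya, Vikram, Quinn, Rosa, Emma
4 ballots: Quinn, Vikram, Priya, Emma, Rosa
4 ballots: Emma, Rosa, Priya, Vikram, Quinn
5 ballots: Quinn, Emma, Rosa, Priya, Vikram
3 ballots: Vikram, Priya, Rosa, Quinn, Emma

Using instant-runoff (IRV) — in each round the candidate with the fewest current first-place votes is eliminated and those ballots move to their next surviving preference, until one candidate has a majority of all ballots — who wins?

Priya

Round 1: Emma 7, Priya 9, Vikram 8, Quinn 9, Rosa 0. Rosa eliminated.
Round 2: Emma 7, Priya 9, Vikram 8, Quinn 9. Emma eliminated.
Round 3: Priya 16, Vikram 8, Quinn 9. Vikram eliminated.
Round 4: Priya 24, Quinn 9. Priya has a majority (≥17).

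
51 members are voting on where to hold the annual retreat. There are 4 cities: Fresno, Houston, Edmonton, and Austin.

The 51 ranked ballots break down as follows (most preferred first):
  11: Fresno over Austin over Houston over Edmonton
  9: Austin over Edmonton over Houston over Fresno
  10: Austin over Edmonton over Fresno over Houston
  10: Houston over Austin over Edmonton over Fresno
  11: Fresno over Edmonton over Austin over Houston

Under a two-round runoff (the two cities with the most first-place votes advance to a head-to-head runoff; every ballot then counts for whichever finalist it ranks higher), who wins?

Round 1 first-place votes: Fresno 22, Houston 10, Edmonton 0, Austin 19. Fresno and Austin advance.
Runoff: Fresno is ranked above Austin on 22 ballots, Austin above Fresno on 29.

Austin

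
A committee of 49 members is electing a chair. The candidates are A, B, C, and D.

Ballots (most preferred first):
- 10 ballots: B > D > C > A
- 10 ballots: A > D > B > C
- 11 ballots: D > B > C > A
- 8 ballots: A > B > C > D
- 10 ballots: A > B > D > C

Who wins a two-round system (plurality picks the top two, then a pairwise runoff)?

Round 1 first-place votes: A 28, B 10, C 0, D 11. A and D advance.
Runoff: A is ranked above D on 28 ballots, D above A on 21.

A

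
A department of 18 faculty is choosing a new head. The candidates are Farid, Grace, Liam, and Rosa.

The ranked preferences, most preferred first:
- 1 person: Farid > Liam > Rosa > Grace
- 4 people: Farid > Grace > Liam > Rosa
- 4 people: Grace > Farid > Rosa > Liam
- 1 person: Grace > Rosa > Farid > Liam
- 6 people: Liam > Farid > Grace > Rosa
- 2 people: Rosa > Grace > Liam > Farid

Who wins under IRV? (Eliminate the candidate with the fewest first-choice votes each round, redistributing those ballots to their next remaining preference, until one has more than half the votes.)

Round 1: Farid 5, Grace 5, Liam 6, Rosa 2. Rosa eliminated.
Round 2: Farid 5, Grace 7, Liam 6. Farid eliminated.
Round 3: Grace 11, Liam 7. Grace has a majority (≥10).

Grace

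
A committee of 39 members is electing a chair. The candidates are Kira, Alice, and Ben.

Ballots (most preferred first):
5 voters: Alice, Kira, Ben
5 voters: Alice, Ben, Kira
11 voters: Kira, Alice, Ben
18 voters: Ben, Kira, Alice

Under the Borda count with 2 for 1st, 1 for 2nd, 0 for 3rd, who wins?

Kira

Kira: 5×1 + 5×0 + 11×2 + 18×1 = 45
Alice: 5×2 + 5×2 + 11×1 + 18×0 = 31
Ben: 5×0 + 5×1 + 11×0 + 18×2 = 41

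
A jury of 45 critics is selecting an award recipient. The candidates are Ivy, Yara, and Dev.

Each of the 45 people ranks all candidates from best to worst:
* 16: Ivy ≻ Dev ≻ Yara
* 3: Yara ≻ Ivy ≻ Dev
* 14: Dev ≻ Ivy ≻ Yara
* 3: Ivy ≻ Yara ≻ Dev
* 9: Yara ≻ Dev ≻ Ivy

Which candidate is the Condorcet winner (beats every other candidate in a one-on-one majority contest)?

Dev vs Ivy: 23–22
Dev vs Yara: 30–15
Dev beats every other candidate.

Dev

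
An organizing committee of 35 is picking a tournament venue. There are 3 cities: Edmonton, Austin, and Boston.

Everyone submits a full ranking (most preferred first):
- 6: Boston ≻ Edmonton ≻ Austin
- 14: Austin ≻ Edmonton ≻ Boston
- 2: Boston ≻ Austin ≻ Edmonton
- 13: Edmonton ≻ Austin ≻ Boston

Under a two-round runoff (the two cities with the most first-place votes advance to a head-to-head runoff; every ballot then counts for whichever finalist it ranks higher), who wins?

Round 1 first-place votes: Edmonton 13, Austin 14, Boston 8. Austin and Edmonton advance.
Runoff: Austin is ranked above Edmonton on 16 ballots, Edmonton above Austin on 19.

Edmonton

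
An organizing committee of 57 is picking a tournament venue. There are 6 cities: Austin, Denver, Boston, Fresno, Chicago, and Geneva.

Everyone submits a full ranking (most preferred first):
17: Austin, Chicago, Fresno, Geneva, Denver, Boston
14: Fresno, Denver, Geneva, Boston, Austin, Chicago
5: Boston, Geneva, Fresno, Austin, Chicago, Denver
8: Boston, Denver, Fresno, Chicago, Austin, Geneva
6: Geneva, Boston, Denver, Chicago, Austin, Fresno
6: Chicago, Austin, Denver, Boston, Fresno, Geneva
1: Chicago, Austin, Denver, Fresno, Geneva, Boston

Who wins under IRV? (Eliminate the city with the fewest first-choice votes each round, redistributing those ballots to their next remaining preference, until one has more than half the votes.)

Round 1: Austin 17, Denver 0, Boston 13, Fresno 14, Chicago 7, Geneva 6. Denver eliminated.
Round 2: Austin 17, Boston 13, Fresno 14, Chicago 7, Geneva 6. Geneva eliminated.
Round 3: Austin 17, Boston 19, Fresno 14, Chicago 7. Chicago eliminated.
Round 4: Austin 24, Boston 19, Fresno 14. Fresno eliminated.
Round 5: Austin 24, Boston 33. Boston has a majority (≥29).

Boston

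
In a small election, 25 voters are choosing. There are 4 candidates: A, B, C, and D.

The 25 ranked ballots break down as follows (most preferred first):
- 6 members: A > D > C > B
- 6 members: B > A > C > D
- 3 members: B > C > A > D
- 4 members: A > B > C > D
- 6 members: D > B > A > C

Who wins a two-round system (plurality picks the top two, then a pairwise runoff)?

B

Round 1 first-place votes: A 10, B 9, C 0, D 6. A and B advance.
Runoff: A is ranked above B on 10 ballots, B above A on 15.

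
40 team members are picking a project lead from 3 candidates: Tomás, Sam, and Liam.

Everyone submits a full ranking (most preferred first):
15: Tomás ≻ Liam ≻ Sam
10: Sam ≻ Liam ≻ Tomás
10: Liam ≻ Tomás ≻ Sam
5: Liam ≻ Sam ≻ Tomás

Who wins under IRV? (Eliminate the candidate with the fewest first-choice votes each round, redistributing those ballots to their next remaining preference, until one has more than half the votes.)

Liam

Round 1: Tomás 15, Sam 10, Liam 15. Sam eliminated.
Round 2: Tomás 15, Liam 25. Liam has a majority (≥21).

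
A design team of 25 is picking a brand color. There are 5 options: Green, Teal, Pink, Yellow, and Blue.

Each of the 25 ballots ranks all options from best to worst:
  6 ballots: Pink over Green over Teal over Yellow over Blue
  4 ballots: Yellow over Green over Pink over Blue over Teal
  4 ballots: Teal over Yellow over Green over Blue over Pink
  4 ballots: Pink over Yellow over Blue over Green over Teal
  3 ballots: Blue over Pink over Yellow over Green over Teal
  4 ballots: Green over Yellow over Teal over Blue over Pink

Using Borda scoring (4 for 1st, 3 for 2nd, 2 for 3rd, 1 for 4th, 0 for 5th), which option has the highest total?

Yellow

Green: 6×3 + 4×3 + 4×2 + 4×1 + 3×1 + 4×4 = 61
Teal: 6×2 + 4×0 + 4×4 + 4×0 + 3×0 + 4×2 = 36
Pink: 6×4 + 4×2 + 4×0 + 4×4 + 3×3 + 4×0 = 57
Yellow: 6×1 + 4×4 + 4×3 + 4×3 + 3×2 + 4×3 = 64
Blue: 6×0 + 4×1 + 4×1 + 4×2 + 3×4 + 4×1 = 32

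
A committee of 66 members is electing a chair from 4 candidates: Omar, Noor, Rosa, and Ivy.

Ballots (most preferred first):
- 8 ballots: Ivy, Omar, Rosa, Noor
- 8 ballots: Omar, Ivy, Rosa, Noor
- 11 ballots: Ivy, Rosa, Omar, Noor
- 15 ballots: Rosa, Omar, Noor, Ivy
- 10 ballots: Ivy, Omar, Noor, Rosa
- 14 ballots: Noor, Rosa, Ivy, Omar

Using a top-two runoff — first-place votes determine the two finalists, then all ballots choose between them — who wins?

Round 1 first-place votes: Omar 8, Noor 14, Rosa 15, Ivy 29. Ivy and Rosa advance.
Runoff: Ivy is ranked above Rosa on 37 ballots, Rosa above Ivy on 29.

Ivy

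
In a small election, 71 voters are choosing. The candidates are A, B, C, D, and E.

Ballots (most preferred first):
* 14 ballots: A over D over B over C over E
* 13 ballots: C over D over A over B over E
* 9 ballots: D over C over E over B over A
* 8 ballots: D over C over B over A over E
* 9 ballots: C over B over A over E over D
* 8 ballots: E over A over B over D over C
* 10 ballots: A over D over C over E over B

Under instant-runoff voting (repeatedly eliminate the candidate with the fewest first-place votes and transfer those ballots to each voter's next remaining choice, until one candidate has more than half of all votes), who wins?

Round 1: A 24, B 0, C 22, D 17, E 8. B eliminated.
Round 2: A 24, C 22, D 17, E 8. E eliminated.
Round 3: A 32, C 22, D 17. D eliminated.
Round 4: A 32, C 39. C has a majority (≥36).

C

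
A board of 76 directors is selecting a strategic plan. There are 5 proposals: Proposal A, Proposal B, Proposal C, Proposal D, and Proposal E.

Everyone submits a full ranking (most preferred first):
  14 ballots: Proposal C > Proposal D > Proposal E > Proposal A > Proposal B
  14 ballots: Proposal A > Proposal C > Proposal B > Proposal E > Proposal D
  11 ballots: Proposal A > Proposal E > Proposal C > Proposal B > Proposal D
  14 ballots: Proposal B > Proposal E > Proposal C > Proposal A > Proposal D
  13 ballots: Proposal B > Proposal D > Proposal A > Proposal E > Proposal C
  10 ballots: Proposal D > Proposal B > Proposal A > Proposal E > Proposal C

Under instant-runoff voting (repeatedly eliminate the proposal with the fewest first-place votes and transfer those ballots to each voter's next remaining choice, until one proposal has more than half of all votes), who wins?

Round 1: Proposal A 25, Proposal B 27, Proposal C 14, Proposal D 10, Proposal E 0. Proposal E eliminated.
Round 2: Proposal A 25, Proposal B 27, Proposal C 14, Proposal D 10. Proposal D eliminated.
Round 3: Proposal A 25, Proposal B 37, Proposal C 14. Proposal C eliminated.
Round 4: Proposal A 39, Proposal B 37. Proposal A has a majority (≥39).

Proposal A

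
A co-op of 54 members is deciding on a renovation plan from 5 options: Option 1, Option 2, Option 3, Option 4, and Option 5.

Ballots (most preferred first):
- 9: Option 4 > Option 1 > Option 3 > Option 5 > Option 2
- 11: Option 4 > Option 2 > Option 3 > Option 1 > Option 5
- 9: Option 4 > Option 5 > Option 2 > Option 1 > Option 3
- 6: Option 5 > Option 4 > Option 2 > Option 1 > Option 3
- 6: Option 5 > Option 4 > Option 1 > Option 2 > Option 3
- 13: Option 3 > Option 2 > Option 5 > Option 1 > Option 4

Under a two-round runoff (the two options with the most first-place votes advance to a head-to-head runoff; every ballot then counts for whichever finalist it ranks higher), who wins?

Round 1 first-place votes: Option 1 0, Option 2 0, Option 3 13, Option 4 29, Option 5 12. Option 4 and Option 3 advance.
Runoff: Option 4 is ranked above Option 3 on 41 ballots, Option 3 above Option 4 on 13.

Option 4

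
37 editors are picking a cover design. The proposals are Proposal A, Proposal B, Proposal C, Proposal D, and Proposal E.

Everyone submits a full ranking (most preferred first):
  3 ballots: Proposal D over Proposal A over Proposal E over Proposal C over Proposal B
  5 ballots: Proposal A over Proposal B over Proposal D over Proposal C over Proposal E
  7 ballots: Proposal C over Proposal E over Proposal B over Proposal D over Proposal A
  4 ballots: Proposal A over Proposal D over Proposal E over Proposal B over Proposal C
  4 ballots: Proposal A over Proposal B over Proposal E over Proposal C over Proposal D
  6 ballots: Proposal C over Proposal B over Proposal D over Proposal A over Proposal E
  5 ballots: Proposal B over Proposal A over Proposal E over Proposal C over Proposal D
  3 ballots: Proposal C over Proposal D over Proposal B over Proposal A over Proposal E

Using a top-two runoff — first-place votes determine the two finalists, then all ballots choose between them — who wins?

Proposal A

Round 1 first-place votes: Proposal A 13, Proposal B 5, Proposal C 16, Proposal D 3, Proposal E 0. Proposal C and Proposal A advance.
Runoff: Proposal C is ranked above Proposal A on 16 ballots, Proposal A above Proposal C on 21.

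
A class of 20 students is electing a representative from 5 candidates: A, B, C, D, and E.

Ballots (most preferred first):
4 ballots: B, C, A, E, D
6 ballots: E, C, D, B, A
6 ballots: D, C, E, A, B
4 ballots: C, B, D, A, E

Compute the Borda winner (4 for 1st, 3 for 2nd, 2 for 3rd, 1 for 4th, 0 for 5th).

A: 4×2 + 6×0 + 6×1 + 4×1 = 18
B: 4×4 + 6×1 + 6×0 + 4×3 = 34
C: 4×3 + 6×3 + 6×3 + 4×4 = 64
D: 4×0 + 6×2 + 6×4 + 4×2 = 44
E: 4×1 + 6×4 + 6×2 + 4×0 = 40

C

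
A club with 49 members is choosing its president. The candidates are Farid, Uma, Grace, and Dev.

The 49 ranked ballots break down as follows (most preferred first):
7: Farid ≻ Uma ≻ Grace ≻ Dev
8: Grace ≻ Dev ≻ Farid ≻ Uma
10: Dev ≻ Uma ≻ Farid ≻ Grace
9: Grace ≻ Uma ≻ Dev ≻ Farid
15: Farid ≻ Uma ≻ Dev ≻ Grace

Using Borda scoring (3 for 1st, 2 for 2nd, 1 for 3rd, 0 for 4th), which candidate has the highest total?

Farid: 7×3 + 8×1 + 10×1 + 9×0 + 15×3 = 84
Uma: 7×2 + 8×0 + 10×2 + 9×2 + 15×2 = 82
Grace: 7×1 + 8×3 + 10×0 + 9×3 + 15×0 = 58
Dev: 7×0 + 8×2 + 10×3 + 9×1 + 15×1 = 70

Farid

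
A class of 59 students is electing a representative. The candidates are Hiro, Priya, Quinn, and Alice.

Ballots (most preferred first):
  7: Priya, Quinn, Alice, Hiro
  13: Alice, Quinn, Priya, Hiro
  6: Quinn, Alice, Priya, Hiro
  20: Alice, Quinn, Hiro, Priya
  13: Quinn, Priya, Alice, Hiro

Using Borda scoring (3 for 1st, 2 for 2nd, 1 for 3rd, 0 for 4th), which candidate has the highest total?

Hiro: 7×0 + 13×0 + 6×0 + 20×1 + 13×0 = 20
Priya: 7×3 + 13×1 + 6×1 + 20×0 + 13×2 = 66
Quinn: 7×2 + 13×2 + 6×3 + 20×2 + 13×3 = 137
Alice: 7×1 + 13×3 + 6×2 + 20×3 + 13×1 = 131

Quinn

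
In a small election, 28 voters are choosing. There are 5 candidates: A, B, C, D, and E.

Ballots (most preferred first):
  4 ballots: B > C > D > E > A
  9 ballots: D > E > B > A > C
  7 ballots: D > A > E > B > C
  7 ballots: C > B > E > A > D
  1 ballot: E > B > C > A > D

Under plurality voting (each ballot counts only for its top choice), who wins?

First-place votes: A 0, B 4, C 7, D 16, E 1.

D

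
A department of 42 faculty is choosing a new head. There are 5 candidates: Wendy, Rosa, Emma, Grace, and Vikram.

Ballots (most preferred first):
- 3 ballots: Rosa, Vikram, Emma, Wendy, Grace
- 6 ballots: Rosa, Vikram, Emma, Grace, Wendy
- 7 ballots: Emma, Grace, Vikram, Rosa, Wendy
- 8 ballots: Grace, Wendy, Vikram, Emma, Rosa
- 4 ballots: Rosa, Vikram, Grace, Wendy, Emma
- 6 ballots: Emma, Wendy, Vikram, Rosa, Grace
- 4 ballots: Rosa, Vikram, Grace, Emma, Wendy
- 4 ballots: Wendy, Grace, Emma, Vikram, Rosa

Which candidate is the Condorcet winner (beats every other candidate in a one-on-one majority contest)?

Vikram

Vikram vs Wendy: 24–18
Vikram vs Rosa: 25–17
Vikram vs Emma: 25–17
Vikram vs Grace: 23–19
Vikram beats every other candidate.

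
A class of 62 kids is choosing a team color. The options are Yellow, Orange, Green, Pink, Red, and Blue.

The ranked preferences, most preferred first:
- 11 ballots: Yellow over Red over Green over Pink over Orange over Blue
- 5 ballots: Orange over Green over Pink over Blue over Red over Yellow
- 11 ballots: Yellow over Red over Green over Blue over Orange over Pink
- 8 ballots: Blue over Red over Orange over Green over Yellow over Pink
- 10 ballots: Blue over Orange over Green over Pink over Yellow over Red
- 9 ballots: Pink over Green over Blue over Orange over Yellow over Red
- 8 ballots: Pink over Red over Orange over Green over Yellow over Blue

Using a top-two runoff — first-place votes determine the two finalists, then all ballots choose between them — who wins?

Round 1 first-place votes: Yellow 22, Orange 5, Green 0, Pink 17, Red 0, Blue 18. Yellow and Blue advance.
Runoff: Yellow is ranked above Blue on 30 ballots, Blue above Yellow on 32.

Blue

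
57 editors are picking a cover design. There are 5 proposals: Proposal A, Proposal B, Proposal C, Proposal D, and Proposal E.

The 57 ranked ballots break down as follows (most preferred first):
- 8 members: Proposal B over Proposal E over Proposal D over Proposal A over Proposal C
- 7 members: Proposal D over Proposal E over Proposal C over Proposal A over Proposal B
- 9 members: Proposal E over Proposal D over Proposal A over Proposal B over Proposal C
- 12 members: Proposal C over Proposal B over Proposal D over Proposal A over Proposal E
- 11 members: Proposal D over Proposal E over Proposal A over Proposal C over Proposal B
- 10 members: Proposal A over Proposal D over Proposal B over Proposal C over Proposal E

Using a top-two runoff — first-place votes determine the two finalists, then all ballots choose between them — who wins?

Proposal D

Round 1 first-place votes: Proposal A 10, Proposal B 8, Proposal C 12, Proposal D 18, Proposal E 9. Proposal D and Proposal C advance.
Runoff: Proposal D is ranked above Proposal C on 45 ballots, Proposal C above Proposal D on 12.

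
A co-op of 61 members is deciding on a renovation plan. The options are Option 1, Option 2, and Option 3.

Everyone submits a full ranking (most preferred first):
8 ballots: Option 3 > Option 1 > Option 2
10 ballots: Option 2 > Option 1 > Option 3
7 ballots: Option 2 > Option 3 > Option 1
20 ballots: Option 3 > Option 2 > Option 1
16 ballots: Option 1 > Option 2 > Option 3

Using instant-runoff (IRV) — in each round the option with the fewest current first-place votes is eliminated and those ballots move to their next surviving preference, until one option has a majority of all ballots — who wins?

Option 2

Round 1: Option 1 16, Option 2 17, Option 3 28. Option 1 eliminated.
Round 2: Option 2 33, Option 3 28. Option 2 has a majority (≥31).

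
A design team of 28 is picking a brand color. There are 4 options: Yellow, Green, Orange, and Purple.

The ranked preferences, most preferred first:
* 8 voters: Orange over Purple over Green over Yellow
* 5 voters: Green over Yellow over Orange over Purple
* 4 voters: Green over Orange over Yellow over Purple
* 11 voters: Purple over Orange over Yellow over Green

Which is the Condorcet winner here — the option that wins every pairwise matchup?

Orange

Orange vs Yellow: 23–5
Orange vs Green: 19–9
Orange vs Purple: 17–11
Orange beats every other option.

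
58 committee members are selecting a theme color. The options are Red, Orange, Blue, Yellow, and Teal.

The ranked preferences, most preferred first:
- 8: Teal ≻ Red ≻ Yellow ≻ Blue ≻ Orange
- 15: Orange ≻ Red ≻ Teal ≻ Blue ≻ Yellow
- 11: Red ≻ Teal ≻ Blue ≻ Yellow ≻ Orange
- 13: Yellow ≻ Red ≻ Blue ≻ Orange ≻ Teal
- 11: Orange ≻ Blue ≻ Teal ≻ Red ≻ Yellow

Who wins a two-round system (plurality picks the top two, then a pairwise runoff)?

Round 1 first-place votes: Red 11, Orange 26, Blue 0, Yellow 13, Teal 8. Orange and Yellow advance.
Runoff: Orange is ranked above Yellow on 26 ballots, Yellow above Orange on 32.

Yellow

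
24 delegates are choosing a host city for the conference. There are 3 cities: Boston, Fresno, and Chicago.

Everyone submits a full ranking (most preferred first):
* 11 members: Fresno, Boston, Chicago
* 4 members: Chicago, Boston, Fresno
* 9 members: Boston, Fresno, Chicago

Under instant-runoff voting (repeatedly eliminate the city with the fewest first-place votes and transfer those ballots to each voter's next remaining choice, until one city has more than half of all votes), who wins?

Round 1: Boston 9, Fresno 11, Chicago 4. Chicago eliminated.
Round 2: Boston 13, Fresno 11. Boston has a majority (≥13).

Boston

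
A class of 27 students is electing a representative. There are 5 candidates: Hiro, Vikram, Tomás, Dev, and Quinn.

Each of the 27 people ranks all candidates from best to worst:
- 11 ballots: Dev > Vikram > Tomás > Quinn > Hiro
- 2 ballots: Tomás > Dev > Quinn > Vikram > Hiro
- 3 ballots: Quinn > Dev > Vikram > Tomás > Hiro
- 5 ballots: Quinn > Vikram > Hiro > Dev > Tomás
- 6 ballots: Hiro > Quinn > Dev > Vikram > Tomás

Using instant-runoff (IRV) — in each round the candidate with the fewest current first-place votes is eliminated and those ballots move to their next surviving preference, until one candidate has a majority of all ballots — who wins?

Round 1: Hiro 6, Vikram 0, Tomás 2, Dev 11, Quinn 8. Vikram eliminated.
Round 2: Hiro 6, Tomás 2, Dev 11, Quinn 8. Tomás eliminated.
Round 3: Hiro 6, Dev 13, Quinn 8. Hiro eliminated.
Round 4: Dev 13, Quinn 14. Quinn has a majority (≥14).

Quinn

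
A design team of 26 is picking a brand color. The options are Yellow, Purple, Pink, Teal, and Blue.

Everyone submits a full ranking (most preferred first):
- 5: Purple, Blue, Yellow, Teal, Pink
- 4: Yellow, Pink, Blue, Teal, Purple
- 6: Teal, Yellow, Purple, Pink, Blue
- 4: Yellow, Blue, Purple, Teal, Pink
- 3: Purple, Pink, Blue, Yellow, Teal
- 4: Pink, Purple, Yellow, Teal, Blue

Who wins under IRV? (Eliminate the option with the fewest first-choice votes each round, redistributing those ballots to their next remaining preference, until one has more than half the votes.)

Yellow

Round 1: Yellow 8, Purple 8, Pink 4, Teal 6, Blue 0. Blue eliminated.
Round 2: Yellow 8, Purple 8, Pink 4, Teal 6. Pink eliminated.
Round 3: Yellow 8, Purple 12, Teal 6. Teal eliminated.
Round 4: Yellow 14, Purple 12. Yellow has a majority (≥14).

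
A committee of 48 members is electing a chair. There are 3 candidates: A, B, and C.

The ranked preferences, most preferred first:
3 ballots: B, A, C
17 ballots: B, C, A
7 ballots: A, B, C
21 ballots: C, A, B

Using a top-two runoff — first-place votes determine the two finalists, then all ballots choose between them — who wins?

Round 1 first-place votes: A 7, B 20, C 21. C and B advance.
Runoff: C is ranked above B on 21 ballots, B above C on 27.

B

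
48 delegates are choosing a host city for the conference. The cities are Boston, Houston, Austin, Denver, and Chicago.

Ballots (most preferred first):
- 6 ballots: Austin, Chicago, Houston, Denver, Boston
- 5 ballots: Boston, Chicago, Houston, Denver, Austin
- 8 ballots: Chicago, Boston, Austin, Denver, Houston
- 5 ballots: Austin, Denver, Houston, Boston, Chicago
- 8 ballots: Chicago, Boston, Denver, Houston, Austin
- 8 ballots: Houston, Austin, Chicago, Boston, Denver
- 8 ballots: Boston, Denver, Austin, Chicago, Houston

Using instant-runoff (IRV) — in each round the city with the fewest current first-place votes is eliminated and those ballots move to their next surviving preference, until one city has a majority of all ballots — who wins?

Austin

Round 1: Boston 13, Houston 8, Austin 11, Denver 0, Chicago 16. Denver eliminated.
Round 2: Boston 13, Houston 8, Austin 11, Chicago 16. Houston eliminated.
Round 3: Boston 13, Austin 19, Chicago 16. Boston eliminated.
Round 4: Austin 27, Chicago 21. Austin has a majority (≥25).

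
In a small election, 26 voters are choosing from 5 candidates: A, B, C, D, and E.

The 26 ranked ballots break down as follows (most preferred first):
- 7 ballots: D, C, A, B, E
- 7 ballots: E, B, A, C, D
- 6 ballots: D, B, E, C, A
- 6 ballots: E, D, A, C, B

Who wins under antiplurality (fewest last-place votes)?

C

Last-place votes: A 6, B 6, C 0, D 7, E 7.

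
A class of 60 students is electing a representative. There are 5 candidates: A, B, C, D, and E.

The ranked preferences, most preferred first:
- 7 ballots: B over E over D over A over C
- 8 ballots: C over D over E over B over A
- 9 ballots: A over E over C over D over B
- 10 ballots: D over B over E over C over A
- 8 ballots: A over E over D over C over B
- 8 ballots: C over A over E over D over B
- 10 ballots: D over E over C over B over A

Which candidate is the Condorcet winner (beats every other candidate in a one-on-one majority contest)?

E

E vs A: 35–25
E vs B: 43–17
E vs C: 44–16
E vs D: 32–28
E beats every other candidate.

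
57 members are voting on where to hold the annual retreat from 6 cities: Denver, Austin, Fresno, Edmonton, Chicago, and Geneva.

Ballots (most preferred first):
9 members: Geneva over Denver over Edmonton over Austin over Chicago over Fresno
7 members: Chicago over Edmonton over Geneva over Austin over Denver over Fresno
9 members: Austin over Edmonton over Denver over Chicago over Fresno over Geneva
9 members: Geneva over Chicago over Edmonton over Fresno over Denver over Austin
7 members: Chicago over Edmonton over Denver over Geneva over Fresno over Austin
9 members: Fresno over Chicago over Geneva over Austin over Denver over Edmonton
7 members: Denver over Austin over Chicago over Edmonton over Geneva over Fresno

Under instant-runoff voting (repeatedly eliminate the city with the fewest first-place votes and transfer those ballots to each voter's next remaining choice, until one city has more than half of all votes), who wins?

Chicago

Round 1: Denver 7, Austin 9, Fresno 9, Edmonton 0, Chicago 14, Geneva 18. Edmonton eliminated.
Round 2: Denver 7, Austin 9, Fresno 9, Chicago 14, Geneva 18. Denver eliminated.
Round 3: Austin 16, Fresno 9, Chicago 14, Geneva 18. Fresno eliminated.
Round 4: Austin 16, Chicago 23, Geneva 18. Austin eliminated.
Round 5: Chicago 39, Geneva 18. Chicago has a majority (≥29).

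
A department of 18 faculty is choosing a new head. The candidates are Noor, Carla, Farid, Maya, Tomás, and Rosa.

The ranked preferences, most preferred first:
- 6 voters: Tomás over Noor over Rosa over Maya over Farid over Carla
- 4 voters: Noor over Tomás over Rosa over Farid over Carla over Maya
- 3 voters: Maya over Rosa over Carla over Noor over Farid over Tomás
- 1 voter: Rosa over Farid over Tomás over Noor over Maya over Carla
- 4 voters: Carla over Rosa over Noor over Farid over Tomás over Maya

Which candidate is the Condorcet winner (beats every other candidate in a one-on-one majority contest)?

Noor

Noor vs Carla: 11–7
Noor vs Farid: 17–1
Noor vs Maya: 15–3
Noor vs Tomás: 11–7
Noor vs Rosa: 10–8
Noor beats every other candidate.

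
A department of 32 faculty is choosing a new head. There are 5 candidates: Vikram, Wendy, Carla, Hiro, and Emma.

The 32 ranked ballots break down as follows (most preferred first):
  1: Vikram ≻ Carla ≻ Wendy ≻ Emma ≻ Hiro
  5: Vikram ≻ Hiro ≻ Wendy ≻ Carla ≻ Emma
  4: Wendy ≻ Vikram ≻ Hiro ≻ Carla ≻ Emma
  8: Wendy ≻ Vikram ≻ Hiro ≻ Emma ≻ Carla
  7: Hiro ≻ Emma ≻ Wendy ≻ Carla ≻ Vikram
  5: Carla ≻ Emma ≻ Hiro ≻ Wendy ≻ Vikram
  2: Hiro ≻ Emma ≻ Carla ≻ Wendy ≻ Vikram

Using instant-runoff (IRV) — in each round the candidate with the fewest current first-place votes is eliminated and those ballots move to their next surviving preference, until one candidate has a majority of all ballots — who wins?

Hiro

Round 1: Vikram 6, Wendy 12, Carla 5, Hiro 9, Emma 0. Emma eliminated.
Round 2: Vikram 6, Wendy 12, Carla 5, Hiro 9. Carla eliminated.
Round 3: Vikram 6, Wendy 12, Hiro 14. Vikram eliminated.
Round 4: Wendy 13, Hiro 19. Hiro has a majority (≥17).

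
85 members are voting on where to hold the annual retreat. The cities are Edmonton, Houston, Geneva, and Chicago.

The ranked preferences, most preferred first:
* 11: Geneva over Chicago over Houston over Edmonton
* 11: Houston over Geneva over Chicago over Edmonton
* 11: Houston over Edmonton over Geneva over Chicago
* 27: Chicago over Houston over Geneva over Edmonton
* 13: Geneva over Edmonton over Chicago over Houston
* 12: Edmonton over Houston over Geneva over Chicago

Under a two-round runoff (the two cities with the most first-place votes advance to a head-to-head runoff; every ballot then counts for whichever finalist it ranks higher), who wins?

Geneva

Round 1 first-place votes: Edmonton 12, Houston 22, Geneva 24, Chicago 27. Chicago and Geneva advance.
Runoff: Chicago is ranked above Geneva on 27 ballots, Geneva above Chicago on 58.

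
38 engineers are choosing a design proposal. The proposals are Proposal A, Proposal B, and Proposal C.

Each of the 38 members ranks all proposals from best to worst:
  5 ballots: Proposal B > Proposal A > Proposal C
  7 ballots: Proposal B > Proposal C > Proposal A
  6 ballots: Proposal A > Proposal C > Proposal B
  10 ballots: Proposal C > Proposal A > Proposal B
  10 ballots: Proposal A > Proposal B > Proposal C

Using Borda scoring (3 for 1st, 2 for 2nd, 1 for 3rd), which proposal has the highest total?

Proposal A

Proposal A: 5×2 + 7×1 + 6×3 + 10×2 + 10×3 = 85
Proposal B: 5×3 + 7×3 + 6×1 + 10×1 + 10×2 = 72
Proposal C: 5×1 + 7×2 + 6×2 + 10×3 + 10×1 = 71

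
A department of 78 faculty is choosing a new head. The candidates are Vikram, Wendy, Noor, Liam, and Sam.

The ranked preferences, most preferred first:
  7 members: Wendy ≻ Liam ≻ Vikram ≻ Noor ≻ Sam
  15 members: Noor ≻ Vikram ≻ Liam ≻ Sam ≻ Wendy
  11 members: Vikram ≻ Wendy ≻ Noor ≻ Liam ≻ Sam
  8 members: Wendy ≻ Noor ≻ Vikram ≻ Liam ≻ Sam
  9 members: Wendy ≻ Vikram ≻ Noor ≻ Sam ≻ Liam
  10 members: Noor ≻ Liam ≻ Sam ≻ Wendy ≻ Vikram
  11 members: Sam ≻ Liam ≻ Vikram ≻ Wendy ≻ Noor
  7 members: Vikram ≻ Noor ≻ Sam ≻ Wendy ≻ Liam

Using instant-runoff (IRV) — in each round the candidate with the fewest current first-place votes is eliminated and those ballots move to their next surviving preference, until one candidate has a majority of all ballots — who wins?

Round 1: Vikram 18, Wendy 24, Noor 25, Liam 0, Sam 11. Liam eliminated.
Round 2: Vikram 18, Wendy 24, Noor 25, Sam 11. Sam eliminated.
Round 3: Vikram 29, Wendy 24, Noor 25. Wendy eliminated.
Round 4: Vikram 45, Noor 33. Vikram has a majority (≥40).

Vikram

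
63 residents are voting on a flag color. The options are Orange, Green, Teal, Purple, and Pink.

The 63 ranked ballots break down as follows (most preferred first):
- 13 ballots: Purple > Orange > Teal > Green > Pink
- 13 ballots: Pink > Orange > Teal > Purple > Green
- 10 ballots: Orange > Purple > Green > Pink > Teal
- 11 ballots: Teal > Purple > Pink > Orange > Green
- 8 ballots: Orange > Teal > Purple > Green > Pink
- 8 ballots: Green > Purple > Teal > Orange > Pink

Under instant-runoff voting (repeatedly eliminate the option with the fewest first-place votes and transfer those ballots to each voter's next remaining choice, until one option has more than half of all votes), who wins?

Purple

Round 1: Orange 18, Green 8, Teal 11, Purple 13, Pink 13. Green eliminated.
Round 2: Orange 18, Teal 11, Purple 21, Pink 13. Teal eliminated.
Round 3: Orange 18, Purple 32, Pink 13. Purple has a majority (≥32).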